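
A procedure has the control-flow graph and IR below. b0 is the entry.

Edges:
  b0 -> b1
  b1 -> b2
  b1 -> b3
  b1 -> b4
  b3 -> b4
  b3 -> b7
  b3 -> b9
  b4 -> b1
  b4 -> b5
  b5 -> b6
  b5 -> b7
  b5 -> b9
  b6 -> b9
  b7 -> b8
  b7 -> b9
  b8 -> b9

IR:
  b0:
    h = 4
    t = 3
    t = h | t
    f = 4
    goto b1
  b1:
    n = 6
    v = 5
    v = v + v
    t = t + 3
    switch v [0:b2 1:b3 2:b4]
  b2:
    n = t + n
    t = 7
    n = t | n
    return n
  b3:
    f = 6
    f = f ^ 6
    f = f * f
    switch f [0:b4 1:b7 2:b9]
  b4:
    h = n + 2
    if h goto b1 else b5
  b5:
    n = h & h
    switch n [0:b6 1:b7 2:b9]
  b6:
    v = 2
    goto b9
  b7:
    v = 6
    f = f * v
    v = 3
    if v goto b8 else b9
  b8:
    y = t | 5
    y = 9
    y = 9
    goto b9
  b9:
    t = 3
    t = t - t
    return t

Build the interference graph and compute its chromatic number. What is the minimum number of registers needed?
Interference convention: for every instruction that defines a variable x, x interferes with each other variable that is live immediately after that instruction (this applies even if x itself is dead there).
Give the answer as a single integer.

def/use:
  b0: def={f,h,t} ue=∅
  b1: def={n,t,v} ue={t}
  b2: def={n,t} ue={n,t}
  b3: def={f} ue=∅
  b4: def={h} ue={n}
  b5: def={n} ue={h}
  b6: def={v} ue=∅
  b7: def={f,v} ue={f}
  b8: def={y} ue={t}
  b9: def={t} ue=∅

Backward fixpoint:
  b0: in=∅ out={f,t}
  b1: in={f,t} out={f,n,t}
  b2: in={n,t} out=∅
  b3: in={n,t} out={f,n,t}
  b4: in={f,n,t} out={f,h,t}
  b5: in={f,h,t} out={f,t}
  b6: in=∅ out=∅
  b7: in={f,t} out={t}
  b8: in={t} out=∅
  b9: in=∅ out=∅

Interfere edges:
  f: {h,n,t,v}
  h: {f,t}
  n: {f,t,v}
  t: {f,h,n,v}
  v: {f,n,t}
  y: ∅

Chromatic number:
  {f,n,t,v} pairwise interfere (4-clique) ⇒ χ ≥ 4
  assign f→c0 h→c2 n→c2 t→c1 v→c3 y→c0 — no edge inside a register ⇒ χ ≤ 4
  χ = 4

Answer: 4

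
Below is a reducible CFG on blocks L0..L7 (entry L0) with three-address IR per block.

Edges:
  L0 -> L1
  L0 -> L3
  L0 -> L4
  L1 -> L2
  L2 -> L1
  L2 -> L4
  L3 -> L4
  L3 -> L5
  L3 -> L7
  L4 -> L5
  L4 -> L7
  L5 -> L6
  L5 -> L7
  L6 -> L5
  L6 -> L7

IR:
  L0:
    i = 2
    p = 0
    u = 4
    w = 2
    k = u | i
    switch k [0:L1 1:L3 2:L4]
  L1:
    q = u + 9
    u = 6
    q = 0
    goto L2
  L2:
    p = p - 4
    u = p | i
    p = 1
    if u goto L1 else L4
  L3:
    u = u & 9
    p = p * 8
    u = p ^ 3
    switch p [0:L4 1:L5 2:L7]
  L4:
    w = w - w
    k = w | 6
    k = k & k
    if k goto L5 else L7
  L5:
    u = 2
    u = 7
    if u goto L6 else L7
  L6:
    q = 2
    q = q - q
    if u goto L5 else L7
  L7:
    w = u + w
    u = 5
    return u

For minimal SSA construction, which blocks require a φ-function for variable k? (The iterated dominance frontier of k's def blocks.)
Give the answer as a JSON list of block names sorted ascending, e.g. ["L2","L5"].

Answer: ["L5", "L7"]

Analysis:
idom tree: L1←L0 L2←L1 L3←L0 L4←L0 L5←L0 L6←L5 L7←L0
Join-block Dom:
  L1: preds {L0,L2}: {L0} ∩ {L0,L1,L2} = {L0}; idom=L0
  L4: preds {L0,L2,L3}: {L0} ∩ {L0,L1,L2} ∩ {L0,L3} = {L0}; idom=L0
  L5: preds {L3,L4,L6}: {L0,L3} ∩ {L0,L4} ∩ {L0,L5,L6} = {L0}; idom=L0
  L7: preds {L3,L4,L5,L6}: {L0,L3} ∩ {L0,L4} ∩ {L0,L5} ∩ {L0,L5,L6} = {L0}; idom=L0

Frontier:
  join L1 pred L0: · stop@L0
  join L1 pred L2: L2→L1 stop@L0
  join L4 pred L0: · stop@L0
  join L4 pred L2: L2→L1 stop@L0
  join L4 pred L3: L3 stop@L0
  join L5 pred L3: L3 stop@L0
  join L5 pred L4: L4 stop@L0
  join L5 pred L6: L6→L5 stop@L0
  join L7 pred L3: L3 stop@L0
  join L7 pred L4: L4 stop@L0
  join L7 pred L5: L5 stop@L0
  join L7 pred L6: L6→L5 stop@L0
  DF(L0)=∅
  DF(L1)={L1,L4}
  DF(L2)={L1,L4}
  DF(L3)={L4,L5,L7}
  DF(L4)={L5,L7}
  DF(L5)={L5,L7}
  DF(L6)={L5,L7}
  DF(L7)=∅

φ for k: defs {L0,L4}
  DF⁺ = {L5,L7}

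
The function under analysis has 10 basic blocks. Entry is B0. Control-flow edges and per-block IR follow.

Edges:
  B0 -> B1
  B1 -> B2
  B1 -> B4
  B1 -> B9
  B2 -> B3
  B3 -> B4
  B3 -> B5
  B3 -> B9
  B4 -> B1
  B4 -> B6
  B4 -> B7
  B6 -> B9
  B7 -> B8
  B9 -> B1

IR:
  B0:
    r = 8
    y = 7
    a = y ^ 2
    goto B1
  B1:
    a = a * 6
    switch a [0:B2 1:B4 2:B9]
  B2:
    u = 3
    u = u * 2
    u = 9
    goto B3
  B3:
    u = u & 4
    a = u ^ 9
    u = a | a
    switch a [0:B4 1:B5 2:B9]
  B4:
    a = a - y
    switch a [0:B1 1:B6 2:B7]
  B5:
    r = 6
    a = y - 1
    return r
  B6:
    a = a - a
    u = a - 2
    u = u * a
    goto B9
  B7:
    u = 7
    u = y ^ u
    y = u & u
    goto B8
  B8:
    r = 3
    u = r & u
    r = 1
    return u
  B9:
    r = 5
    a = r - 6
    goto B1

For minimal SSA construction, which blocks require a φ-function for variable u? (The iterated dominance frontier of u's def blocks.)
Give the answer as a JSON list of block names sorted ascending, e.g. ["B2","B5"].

idom tree: B1←B0 B2←B1 B3←B2 B4←B1 B5←B3 B6←B4 B7←B4 B8←B7 B9←B1
Join-block Dom:
  B1: preds {B0,B4,B9}: {B0} ∩ {B0,B1,B4} ∩ {B0,B1,B9} = {B0}; idom=B0
  B4: preds {B1,B3}: {B0,B1} ∩ {B0,B1,B2,B3} = {B0,B1}; idom=B1
  B9: preds {B1,B3,B6}: {B0,B1} ∩ {B0,B1,B2,B3} ∩ {B0,B1,B4,B6} = {B0,B1}; idom=B1

DF walk-up:
  B1←B0: walk · to B0
  B1←B4: walk B4→B1 to B0
  B1←B9: walk B9→B1 to B0
  B4←B1: walk · to B1
  B4←B3: walk B3→B2 to B1
  B9←B1: walk · to B1
  B9←B3: walk B3→B2 to B1
  B9←B6: walk B6→B4 to B1
  B0 → ∅
  B1 → {B1}
  B2 → {B4,B9}
  B3 → {B4,B9}
  B4 → {B1,B9}
  B5 → ∅
  B6 → {B9}
  B7 → ∅
  B8 → ∅
  B9 → {B1}

φ for u: defs {B2,B3,B6,B7,B8}
  DF⁺ = {B1,B4,B9}

Answer: ["B1", "B4", "B9"]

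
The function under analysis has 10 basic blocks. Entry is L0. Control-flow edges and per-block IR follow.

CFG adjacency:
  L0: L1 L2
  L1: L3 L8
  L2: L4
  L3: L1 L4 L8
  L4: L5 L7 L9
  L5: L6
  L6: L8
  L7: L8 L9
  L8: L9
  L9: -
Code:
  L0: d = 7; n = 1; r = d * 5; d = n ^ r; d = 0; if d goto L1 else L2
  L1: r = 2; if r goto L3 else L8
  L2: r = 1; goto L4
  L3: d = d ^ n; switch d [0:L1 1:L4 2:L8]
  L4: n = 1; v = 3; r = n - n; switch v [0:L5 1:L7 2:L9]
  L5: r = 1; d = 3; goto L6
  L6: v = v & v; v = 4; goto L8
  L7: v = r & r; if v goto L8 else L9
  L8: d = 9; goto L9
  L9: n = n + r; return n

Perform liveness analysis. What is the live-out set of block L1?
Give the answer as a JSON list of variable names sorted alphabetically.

Block summaries:
  L0: {d,n,r} / ∅
  L1: {r} / ∅
  L2: {r} / ∅
  L3: {d} / {d,n}
  L4: {n,r,v} / ∅
  L5: {d,r} / ∅
  L6: {v} / {v}
  L7: {v} / {r}
  L8: {d} / ∅
  L9: {n} / {n,r}

Live sets:
  live L0: ∅→{d,n}
  live L1: {d,n}→{d,n,r}
  live L2: ∅→∅
  live L3: {d,n,r}→{d,n,r}
  live L4: ∅→{n,r,v}
  live L5: {n,v}→{n,r,v}
  live L6: {n,r,v}→{n,r}
  live L7: {n,r}→{n,r}
  live L8: {n,r}→{n,r}
  live L9: {n,r}→∅

live-out(L1) = ["d", "n", "r"]

Answer: ["d", "n", "r"]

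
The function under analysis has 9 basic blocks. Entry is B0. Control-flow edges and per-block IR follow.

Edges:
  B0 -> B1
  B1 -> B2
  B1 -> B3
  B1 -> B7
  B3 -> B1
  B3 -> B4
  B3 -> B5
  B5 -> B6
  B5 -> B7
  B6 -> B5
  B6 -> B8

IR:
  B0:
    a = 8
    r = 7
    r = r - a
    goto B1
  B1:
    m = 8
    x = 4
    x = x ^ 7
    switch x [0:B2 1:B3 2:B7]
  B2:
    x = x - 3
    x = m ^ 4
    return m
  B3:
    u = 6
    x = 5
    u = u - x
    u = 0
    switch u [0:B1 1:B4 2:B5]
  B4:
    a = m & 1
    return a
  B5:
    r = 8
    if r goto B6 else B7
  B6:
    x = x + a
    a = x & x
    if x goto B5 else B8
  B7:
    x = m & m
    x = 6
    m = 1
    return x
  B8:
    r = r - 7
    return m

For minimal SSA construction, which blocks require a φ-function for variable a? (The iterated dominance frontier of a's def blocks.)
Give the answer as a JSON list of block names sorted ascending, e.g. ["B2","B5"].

Answer: ["B5", "B7"]

Analysis:
idom tree: B1←B0 B2←B1 B3←B1 B4←B3 B5←B3 B6←B5 B7←B1 B8←B6
Dom∩ at merges:
  B1: preds {B0,B3}: {B0} ∩ {B0,B1,B3} = {B0}; idom=B0
  B5: preds {B3,B6}: {B0,B1,B3} ∩ {B0,B1,B3,B5,B6} = {B0,B1,B3}; idom=B3
  B7: preds {B1,B5}: {B0,B1} ∩ {B0,B1,B3,B5} = {B0,B1}; idom=B1

DF derivation:
  B1←B0: walk · to B0
  B1←B3: walk B3→B1 to B0
  B5←B3: walk · to B3
  B5←B6: walk B6→B5 to B3
  B7←B1: walk · to B1
  B7←B5: walk B5→B3 to B1
  DF(B0)=∅
  DF(B1)={B1}
  DF(B2)=∅
  DF(B3)={B1,B7}
  DF(B4)=∅
  DF(B5)={B5,B7}
  DF(B6)={B5}
  DF(B7)=∅
  DF(B8)=∅

φ for a: defs {B0,B4,B6}
  DF⁺ = {B5,B7}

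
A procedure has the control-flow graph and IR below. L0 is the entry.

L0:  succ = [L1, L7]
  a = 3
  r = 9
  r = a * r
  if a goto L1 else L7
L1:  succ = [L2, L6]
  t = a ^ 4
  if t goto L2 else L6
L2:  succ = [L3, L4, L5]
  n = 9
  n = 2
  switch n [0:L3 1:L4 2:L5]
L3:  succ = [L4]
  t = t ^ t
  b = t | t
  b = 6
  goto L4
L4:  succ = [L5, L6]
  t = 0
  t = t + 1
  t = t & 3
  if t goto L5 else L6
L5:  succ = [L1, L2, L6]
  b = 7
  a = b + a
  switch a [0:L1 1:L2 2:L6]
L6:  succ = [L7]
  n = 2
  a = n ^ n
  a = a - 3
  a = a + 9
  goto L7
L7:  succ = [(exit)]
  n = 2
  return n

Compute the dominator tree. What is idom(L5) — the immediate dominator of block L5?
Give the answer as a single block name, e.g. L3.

idom tree: L1←L0 L2←L1 L3←L2 L4←L2 L5←L2 L6←L1 L7←L0
Join-block Dom:
  L1: preds {L0,L5}: {L0} ∩ {L0,L1,L2,L5} = {L0}; idom=L0
  L2: preds {L1,L5}: {L0,L1} ∩ {L0,L1,L2,L5} = {L0,L1}; idom=L1
  L4: preds {L2,L3}: {L0,L1,L2} ∩ {L0,L1,L2,L3} = {L0,L1,L2}; idom=L2
  L5: preds {L2,L4}: {L0,L1,L2} ∩ {L0,L1,L2,L4} = {L0,L1,L2}; idom=L2
  L6: preds {L1,L4,L5}: {L0,L1} ∩ {L0,L1,L2,L4} ∩ {L0,L1,L2,L5} = {L0,L1}; idom=L1
  L7: preds {L0,L6}: {L0} ∩ {L0,L1,L6} = {L0}; idom=L0

idom(L5) = L2

Answer: L2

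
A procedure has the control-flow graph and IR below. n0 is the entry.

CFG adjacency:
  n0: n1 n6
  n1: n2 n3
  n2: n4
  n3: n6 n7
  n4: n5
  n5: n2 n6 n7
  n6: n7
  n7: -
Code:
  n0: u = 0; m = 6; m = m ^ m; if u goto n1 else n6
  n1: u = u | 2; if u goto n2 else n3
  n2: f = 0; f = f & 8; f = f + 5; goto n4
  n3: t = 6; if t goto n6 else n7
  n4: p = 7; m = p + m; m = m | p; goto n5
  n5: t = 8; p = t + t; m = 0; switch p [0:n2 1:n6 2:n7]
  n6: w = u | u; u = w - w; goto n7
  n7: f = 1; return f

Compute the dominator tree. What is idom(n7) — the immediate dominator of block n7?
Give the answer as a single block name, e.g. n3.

idom tree: n1←n0 n2←n1 n3←n1 n4←n2 n5←n4 n6←n0 n7←n0
Join-block Dom:
  n2: preds {n1,n5}: {n0,n1} ∩ {n0,n1,n2,n4,n5} = {n0,n1}; idom=n1
  n6: preds {n0,n3,n5}: {n0} ∩ {n0,n1,n3} ∩ {n0,n1,n2,n4,n5} = {n0}; idom=n0
  n7: preds {n3,n5,n6}: {n0,n1,n3} ∩ {n0,n1,n2,n4,n5} ∩ {n0,n6} = {n0}; idom=n0

idom(n7) = n0

Answer: n0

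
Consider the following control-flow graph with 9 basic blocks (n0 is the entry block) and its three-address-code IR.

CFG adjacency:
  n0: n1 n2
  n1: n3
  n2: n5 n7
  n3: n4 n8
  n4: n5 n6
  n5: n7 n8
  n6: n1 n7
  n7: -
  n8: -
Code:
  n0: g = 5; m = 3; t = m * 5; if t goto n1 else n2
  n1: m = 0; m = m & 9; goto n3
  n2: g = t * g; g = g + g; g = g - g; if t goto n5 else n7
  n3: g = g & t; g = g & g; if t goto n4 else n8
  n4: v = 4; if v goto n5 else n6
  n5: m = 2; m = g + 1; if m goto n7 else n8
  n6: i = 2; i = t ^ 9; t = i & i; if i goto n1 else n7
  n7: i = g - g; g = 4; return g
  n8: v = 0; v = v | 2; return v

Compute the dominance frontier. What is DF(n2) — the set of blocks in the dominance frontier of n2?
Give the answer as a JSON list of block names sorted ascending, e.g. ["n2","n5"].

idom tree: n1←n0 n2←n0 n3←n1 n4←n3 n5←n0 n6←n4 n7←n0 n8←n0
Dom at joins:
  n1: preds {n0,n6}: {n0} ∩ {n0,n1,n3,n4,n6} = {n0}; idom=n0
  n5: preds {n2,n4}: {n0,n2} ∩ {n0,n1,n3,n4} = {n0}; idom=n0
  n7: preds {n2,n5,n6}: {n0,n2} ∩ {n0,n5} ∩ {n0,n1,n3,n4,n6} = {n0}; idom=n0
  n8: preds {n3,n5}: {n0,n1,n3} ∩ {n0,n5} = {n0}; idom=n0

Frontier:
  join n1 pred n0: · stop@n0
  join n1 pred n6: n6→n4→n3→n1 stop@n0
  join n5 pred n2: n2 stop@n0
  join n5 pred n4: n4→n3→n1 stop@n0
  join n7 pred n2: n2 stop@n0
  join n7 pred n5: n5 stop@n0
  join n7 pred n6: n6→n4→n3→n1 stop@n0
  join n8 pred n3: n3→n1 stop@n0
  join n8 pred n5: n5 stop@n0
  n0: DF=∅
  n1: DF={n1,n5,n7,n8}
  n2: DF={n5,n7}
  n3: DF={n1,n5,n7,n8}
  n4: DF={n1,n5,n7}
  n5: DF={n7,n8}
  n6: DF={n1,n7}
  n7: DF=∅
  n8: DF=∅

DF(n2) = ["n5", "n7"]

Answer: ["n5", "n7"]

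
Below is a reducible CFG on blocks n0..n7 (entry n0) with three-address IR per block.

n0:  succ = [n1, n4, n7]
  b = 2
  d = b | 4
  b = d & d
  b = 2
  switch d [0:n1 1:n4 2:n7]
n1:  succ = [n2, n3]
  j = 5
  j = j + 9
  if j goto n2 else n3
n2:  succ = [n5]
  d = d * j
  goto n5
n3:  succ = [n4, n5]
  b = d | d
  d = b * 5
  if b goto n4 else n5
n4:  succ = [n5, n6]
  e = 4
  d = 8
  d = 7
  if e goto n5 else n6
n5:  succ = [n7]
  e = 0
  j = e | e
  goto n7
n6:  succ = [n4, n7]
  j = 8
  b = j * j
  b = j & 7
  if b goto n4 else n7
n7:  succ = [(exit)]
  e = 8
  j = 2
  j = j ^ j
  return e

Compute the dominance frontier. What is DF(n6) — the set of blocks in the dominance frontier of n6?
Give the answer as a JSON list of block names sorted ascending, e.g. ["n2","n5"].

Answer: ["n4", "n7"]

Analysis:
idom tree: n1←n0 n2←n1 n3←n1 n4←n0 n5←n0 n6←n4 n7←n0
Join-block Dom:
  n4: preds {n0,n3,n6}: {n0} ∩ {n0,n1,n3} ∩ {n0,n4,n6} = {n0}; idom=n0
  n5: preds {n2,n3,n4}: {n0,n1,n2} ∩ {n0,n1,n3} ∩ {n0,n4} = {n0}; idom=n0
  n7: preds {n0,n5,n6}: {n0} ∩ {n0,n5} ∩ {n0,n4,n6} = {n0}; idom=n0

DF derivation:
  join n4 pred n0: · stop@n0
  join n4 pred n3: n3→n1 stop@n0
  join n4 pred n6: n6→n4 stop@n0
  join n5 pred n2: n2→n1 stop@n0
  join n5 pred n3: n3→n1 stop@n0
  join n5 pred n4: n4 stop@n0
  join n7 pred n0: · stop@n0
  join n7 pred n5: n5 stop@n0
  join n7 pred n6: n6→n4 stop@n0
  n0 → ∅
  n1 → {n4,n5}
  n2 → {n5}
  n3 → {n4,n5}
  n4 → {n4,n5,n7}
  n5 → {n7}
  n6 → {n4,n7}
  n7 → ∅

DF(n6) = ["n4", "n7"]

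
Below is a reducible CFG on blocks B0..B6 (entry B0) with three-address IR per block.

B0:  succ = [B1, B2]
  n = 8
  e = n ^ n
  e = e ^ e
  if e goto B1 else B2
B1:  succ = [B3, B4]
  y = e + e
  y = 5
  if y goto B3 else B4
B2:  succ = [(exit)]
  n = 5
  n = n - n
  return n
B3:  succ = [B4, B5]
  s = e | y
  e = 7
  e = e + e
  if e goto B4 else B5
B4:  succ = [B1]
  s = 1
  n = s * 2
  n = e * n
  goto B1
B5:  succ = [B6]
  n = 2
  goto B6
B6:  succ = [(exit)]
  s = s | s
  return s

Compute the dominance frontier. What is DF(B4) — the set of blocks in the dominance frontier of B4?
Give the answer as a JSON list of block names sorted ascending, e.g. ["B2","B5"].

Answer: ["B1"]

Analysis:
idom tree: B1←B0 B2←B0 B3←B1 B4←B1 B5←B3 B6←B5
Join-block Dom:
  B1: preds {B0,B4}: {B0} ∩ {B0,B1,B4} = {B0}; idom=B0
  B4: preds {B1,B3}: {B0,B1} ∩ {B0,B1,B3} = {B0,B1}; idom=B1

DF walk-up:
  join B1 pred B0: · stop@B0
  join B1 pred B4: B4→B1 stop@B0
  join B4 pred B1: · stop@B1
  join B4 pred B3: B3 stop@B1
  B0: DF=∅
  B1: DF={B1}
  B2: DF=∅
  B3: DF={B4}
  B4: DF={B1}
  B5: DF=∅
  B6: DF=∅

DF(B4) = ["B1"]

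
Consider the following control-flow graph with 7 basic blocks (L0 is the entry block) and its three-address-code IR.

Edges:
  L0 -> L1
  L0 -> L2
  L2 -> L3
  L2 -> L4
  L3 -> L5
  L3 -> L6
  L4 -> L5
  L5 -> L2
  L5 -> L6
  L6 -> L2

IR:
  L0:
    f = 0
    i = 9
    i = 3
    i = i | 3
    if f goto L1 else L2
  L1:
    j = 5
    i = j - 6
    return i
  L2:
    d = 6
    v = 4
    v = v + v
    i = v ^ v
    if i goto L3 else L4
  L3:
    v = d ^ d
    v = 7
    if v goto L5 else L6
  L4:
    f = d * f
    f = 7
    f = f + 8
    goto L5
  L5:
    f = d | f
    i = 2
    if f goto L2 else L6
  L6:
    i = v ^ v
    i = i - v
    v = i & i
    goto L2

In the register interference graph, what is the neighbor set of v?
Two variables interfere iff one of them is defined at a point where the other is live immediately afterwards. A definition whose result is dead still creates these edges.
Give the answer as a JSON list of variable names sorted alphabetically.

Block summaries:
  L0 def {f,i} use ∅
  L1 def {i,j} use ∅
  L2 def {d,i,v} use ∅
  L3 def {v} use {d}
  L4 def {f} use {d,f}
  L5 def {f,i} use {d,f}
  L6 def {i,v} use {v}

Live sets:
  L0 li=∅ lo={f}
  L1 li=∅ lo=∅
  L2 li={f} lo={d,f,v}
  L3 li={d,f} lo={d,f,v}
  L4 li={d,f,v} lo={d,f,v}
  L5 li={d,f,v} lo={f,v}
  L6 li={f,v} lo={f}

Conflict graph:
  d↔{f,i,v}
  f↔{d,i,v}
  i↔{d,f,v}
  j↔∅
  v↔{d,f,i}

N(v) = ["d", "f", "i"]

Answer: ["d", "f", "i"]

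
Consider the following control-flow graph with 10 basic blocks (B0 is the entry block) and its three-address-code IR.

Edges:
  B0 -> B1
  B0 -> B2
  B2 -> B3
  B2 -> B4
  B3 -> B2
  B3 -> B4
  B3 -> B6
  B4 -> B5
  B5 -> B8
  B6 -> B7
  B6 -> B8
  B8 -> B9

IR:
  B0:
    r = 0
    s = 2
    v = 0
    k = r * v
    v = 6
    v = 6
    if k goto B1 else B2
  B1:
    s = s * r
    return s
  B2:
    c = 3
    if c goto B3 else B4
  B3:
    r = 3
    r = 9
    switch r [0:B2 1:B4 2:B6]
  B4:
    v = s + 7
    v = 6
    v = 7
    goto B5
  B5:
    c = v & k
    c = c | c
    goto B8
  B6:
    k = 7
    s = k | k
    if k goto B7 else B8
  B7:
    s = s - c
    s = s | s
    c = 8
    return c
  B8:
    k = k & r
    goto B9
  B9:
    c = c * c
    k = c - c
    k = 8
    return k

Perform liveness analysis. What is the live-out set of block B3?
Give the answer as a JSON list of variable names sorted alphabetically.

Per-block:
  B0 def {k,r,s,v} use ∅
  B1 def {s} use {r,s}
  B2 def {c} use ∅
  B3 def {r} use ∅
  B4 def {v} use {s}
  B5 def {c} use {k,v}
  B6 def {k,s} use ∅
  B7 def {c,s} use {c,s}
  B8 def {k} use {k,r}
  B9 def {c,k} use {c}

Backward fixpoint:
  B0 li=∅ lo={k,r,s}
  B1 li={r,s} lo=∅
  B2 li={k,r,s} lo={c,k,r,s}
  B3 li={c,k,s} lo={c,k,r,s}
  B4 li={k,r,s} lo={k,r,v}
  B5 li={k,r,v} lo={c,k,r}
  B6 li={c,r} lo={c,k,r,s}
  B7 li={c,s} lo=∅
  B8 li={c,k,r} lo={c}
  B9 li={c} lo=∅

live-out(B3) = ["c", "k", "r", "s"]

Answer: ["c", "k", "r", "s"]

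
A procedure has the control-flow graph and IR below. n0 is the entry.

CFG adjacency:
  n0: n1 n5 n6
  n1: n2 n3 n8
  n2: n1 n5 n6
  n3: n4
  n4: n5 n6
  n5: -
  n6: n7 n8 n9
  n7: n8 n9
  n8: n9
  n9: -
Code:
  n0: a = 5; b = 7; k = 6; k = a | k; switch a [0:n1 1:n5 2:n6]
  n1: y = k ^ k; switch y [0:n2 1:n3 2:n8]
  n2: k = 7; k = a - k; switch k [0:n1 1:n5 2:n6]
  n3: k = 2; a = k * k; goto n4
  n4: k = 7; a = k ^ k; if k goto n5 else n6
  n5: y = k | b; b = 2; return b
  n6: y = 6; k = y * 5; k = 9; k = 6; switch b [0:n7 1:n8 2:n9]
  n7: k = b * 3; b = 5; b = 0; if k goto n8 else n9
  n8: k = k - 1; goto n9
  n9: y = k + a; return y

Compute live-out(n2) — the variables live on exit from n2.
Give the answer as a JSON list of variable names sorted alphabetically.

def/use:
  n0 def {a,b,k} use ∅
  n1 def {y} use {k}
  n2 def {k} use {a}
  n3 def {a,k} use ∅
  n4 def {a,k} use ∅
  n5 def {b,y} use {b,k}
  n6 def {k,y} use {b}
  n7 def {b,k} use {b}
  n8 def {k} use {k}
  n9 def {y} use {a,k}

Backward fixpoint:
  live n0: ∅→{a,b,k}
  live n1: {a,b,k}→{a,b,k}
  live n2: {a,b}→{a,b,k}
  live n3: {b}→{b}
  live n4: {b}→{a,b,k}
  live n5: {b,k}→∅
  live n6: {a,b}→{a,b,k}
  live n7: {a,b}→{a,k}
  live n8: {a,k}→{a,k}
  live n9: {a,k}→∅

live-out(n2) = ["a", "b", "k"]

Answer: ["a", "b", "k"]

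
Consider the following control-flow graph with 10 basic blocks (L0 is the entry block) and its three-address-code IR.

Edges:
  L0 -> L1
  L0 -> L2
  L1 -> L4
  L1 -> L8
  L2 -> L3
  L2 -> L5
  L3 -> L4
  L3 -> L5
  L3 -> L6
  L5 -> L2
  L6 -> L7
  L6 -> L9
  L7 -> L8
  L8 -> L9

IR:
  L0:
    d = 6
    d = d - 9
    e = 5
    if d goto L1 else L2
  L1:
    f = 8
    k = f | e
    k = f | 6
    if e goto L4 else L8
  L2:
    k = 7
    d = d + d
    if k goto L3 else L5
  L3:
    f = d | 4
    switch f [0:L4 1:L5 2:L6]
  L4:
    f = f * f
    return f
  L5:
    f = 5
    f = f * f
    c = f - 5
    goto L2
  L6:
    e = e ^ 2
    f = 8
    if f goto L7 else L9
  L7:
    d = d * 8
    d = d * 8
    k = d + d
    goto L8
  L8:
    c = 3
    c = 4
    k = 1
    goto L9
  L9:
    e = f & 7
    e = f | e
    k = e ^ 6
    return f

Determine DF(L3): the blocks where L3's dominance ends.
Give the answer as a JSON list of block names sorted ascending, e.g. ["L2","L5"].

idom tree: L1←L0 L2←L0 L3←L2 L4←L0 L5←L2 L6←L3 L7←L6 L8←L0 L9←L0
Dom∩ at merges:
  L2: preds {L0,L5}: {L0} ∩ {L0,L2,L5} = {L0}; idom=L0
  L4: preds {L1,L3}: {L0,L1} ∩ {L0,L2,L3} = {L0}; idom=L0
  L5: preds {L2,L3}: {L0,L2} ∩ {L0,L2,L3} = {L0,L2}; idom=L2
  L8: preds {L1,L7}: {L0,L1} ∩ {L0,L2,L3,L6,L7} = {L0}; idom=L0
  L9: preds {L6,L8}: {L0,L2,L3,L6} ∩ {L0,L8} = {L0}; idom=L0

DF walk-up:
  L2←L0: walk · to L0
  L2←L5: walk L5→L2 to L0
  L4←L1: walk L1 to L0
  L4←L3: walk L3→L2 to L0
  L5←L2: walk · to L2
  L5←L3: walk L3 to L2
  L8←L1: walk L1 to L0
  L8←L7: walk L7→L6→L3→L2 to L0
  L9←L6: walk L6→L3→L2 to L0
  L9←L8: walk L8 to L0
  L0: DF=∅
  L1: DF={L4,L8}
  L2: DF={L2,L4,L8,L9}
  L3: DF={L4,L5,L8,L9}
  L4: DF=∅
  L5: DF={L2}
  L6: DF={L8,L9}
  L7: DF={L8}
  L8: DF={L9}
  L9: DF=∅

DF(L3) = ["L4", "L5", "L8", "L9"]

Answer: ["L4", "L5", "L8", "L9"]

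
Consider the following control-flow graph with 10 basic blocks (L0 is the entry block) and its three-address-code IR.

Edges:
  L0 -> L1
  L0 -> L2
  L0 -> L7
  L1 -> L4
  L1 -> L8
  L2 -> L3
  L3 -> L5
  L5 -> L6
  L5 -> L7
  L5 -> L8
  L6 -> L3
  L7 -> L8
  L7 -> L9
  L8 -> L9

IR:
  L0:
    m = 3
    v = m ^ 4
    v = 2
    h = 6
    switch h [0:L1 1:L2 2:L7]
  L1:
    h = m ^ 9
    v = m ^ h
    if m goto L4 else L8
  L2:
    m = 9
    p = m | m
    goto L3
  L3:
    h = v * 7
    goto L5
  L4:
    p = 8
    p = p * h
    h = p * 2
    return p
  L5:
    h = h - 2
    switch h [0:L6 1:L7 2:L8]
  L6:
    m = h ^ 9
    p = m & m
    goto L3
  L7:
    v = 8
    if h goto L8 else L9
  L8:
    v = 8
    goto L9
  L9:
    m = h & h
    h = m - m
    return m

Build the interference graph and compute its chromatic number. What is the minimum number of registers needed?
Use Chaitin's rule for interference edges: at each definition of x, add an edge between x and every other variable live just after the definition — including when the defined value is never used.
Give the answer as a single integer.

Answer: 3

Working:
def/use:
  L0: def={h,m,v} ue=∅
  L1: def={h,v} ue={m}
  L2: def={m,p} ue=∅
  L3: def={h} ue={v}
  L4: def={h,p} ue={h}
  L5: def={h} ue={h}
  L6: def={m,p} ue={h}
  L7: def={v} ue={h}
  L8: def={v} ue=∅
  L9: def={h,m} ue={h}

Backward fixpoint:
  L0 li=∅ lo={h,m,v}
  L1 li={m} lo={h}
  L2 li={v} lo={v}
  L3 li={v} lo={h,v}
  L4 li={h} lo=∅
  L5 li={h,v} lo={h,v}
  L6 li={h,v} lo={v}
  L7 li={h} lo={h}
  L8 li={h} lo={h}
  L9 li={h} lo=∅

Interference:
  h — {m,p,v}
  m — {h,v}
  p — {h,v}
  v — {h,m,p}

Chromatic number:
  lower bound: {h,m,v} mutually conflict ⇒ χ ≥ 3
  3-colouring: c0={h}  c1={v}  c2={m,p}
  χ = 3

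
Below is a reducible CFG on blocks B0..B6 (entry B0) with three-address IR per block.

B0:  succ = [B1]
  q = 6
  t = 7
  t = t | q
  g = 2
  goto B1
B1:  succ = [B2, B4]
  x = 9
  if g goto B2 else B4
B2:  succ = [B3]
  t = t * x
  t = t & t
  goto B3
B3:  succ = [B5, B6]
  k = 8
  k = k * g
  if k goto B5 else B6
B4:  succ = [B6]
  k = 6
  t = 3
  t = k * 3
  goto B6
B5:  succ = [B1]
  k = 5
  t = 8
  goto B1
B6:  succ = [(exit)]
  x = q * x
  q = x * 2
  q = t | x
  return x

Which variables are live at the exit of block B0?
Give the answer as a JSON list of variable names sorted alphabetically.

Block summaries:
  B0: {g,q,t} / ∅
  B1: {x} / {g}
  B2: {t} / {t,x}
  B3: {k} / {g}
  B4: {k,t} / ∅
  B5: {k,t} / ∅
  B6: {q,x} / {q,t,x}

Live sets:
  live B0: ∅→{g,q,t}
  live B1: {g,q,t}→{g,q,t,x}
  live B2: {g,q,t,x}→{g,q,t,x}
  live B3: {g,q,t,x}→{g,q,t,x}
  live B4: {q,x}→{q,t,x}
  live B5: {g,q}→{g,q,t}
  live B6: {q,t,x}→∅

live-out(B0) = ["g", "q", "t"]

Answer: ["g", "q", "t"]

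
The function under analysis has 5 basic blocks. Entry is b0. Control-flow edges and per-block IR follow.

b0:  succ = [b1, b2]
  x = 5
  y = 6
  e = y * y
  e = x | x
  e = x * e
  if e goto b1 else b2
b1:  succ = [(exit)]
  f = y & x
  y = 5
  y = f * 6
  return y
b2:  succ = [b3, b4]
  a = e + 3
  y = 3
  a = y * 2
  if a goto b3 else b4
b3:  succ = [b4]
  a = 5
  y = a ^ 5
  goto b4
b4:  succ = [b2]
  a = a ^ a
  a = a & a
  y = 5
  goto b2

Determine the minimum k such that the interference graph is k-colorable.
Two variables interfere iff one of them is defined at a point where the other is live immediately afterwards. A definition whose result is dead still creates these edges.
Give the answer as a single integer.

Block summaries:
  b0 def {e,x,y} use ∅
  b1 def {f,y} use {x,y}
  b2 def {a,y} use {e}
  b3 def {a,y} use ∅
  b4 def {a,y} use {a}

Live sets:
  b0: in=∅ out={e,x,y}
  b1: in={x,y} out=∅
  b2: in={e} out={a,e}
  b3: in={e} out={a,e}
  b4: in={a,e} out={e}

Conflict graph:
  a — {e,y}
  e — {a,x,y}
  f — {y}
  x — {e,y}
  y — {a,e,f,x}

Chromatic number:
  lower bound: {a,e,y} mutually conflict ⇒ χ ≥ 3
  assign a→r2 e→r1 f→r1 x→r2 y→r0 — no edge inside a register ⇒ χ ≤ 3
  χ = 3

Answer: 3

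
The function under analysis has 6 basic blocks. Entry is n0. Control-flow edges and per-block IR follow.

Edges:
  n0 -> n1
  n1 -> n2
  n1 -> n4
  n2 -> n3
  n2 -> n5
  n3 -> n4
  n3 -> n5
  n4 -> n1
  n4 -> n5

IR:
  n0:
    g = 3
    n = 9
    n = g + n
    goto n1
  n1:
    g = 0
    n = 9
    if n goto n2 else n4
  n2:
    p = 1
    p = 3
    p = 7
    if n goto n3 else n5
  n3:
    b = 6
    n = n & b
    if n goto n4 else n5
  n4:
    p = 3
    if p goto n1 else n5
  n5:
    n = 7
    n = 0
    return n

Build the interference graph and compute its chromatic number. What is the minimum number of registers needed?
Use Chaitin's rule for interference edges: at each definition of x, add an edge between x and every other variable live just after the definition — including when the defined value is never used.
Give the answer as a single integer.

Answer: 2

Working:
Block summaries:
  n0: def={g,n} ue=∅
  n1: def={g,n} ue=∅
  n2: def={p} ue={n}
  n3: def={b,n} ue={n}
  n4: def={p} ue=∅
  n5: def={n} ue=∅

Backward fixpoint:
  n0 li=∅ lo=∅
  n1 li=∅ lo={n}
  n2 li={n} lo={n}
  n3 li={n} lo=∅
  n4 li=∅ lo=∅
  n5 li=∅ lo=∅

Conflict graph:
  b: {n}
  g: {n}
  n: {b,g,p}
  p: {n}

Colouring:
  clique {b,n} ⇒ need ≥ 2
  2-colouring: R0={n}  R1={b,g,p}
  χ = 2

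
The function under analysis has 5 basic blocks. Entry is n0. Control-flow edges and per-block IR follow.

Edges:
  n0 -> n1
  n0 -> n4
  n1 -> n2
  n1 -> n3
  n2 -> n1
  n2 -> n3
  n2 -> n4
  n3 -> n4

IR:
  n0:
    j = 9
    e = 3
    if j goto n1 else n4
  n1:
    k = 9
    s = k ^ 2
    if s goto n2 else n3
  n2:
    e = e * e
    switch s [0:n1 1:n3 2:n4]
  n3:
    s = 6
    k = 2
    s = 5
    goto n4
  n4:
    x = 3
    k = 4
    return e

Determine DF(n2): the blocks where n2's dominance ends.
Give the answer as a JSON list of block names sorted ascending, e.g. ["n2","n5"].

Answer: ["n1", "n3", "n4"]

Working:
idom tree: n1←n0 n2←n1 n3←n1 n4←n0
Join-block Dom:
  n1: preds {n0,n2}: {n0} ∩ {n0,n1,n2} = {n0}; idom=n0
  n3: preds {n1,n2}: {n0,n1} ∩ {n0,n1,n2} = {n0,n1}; idom=n1
  n4: preds {n0,n2,n3}: {n0} ∩ {n0,n1,n2} ∩ {n0,n1,n3} = {n0}; idom=n0

DF derivation:
  join n1 pred n0: · stop@n0
  join n1 pred n2: n2→n1 stop@n0
  join n3 pred n1: · stop@n1
  join n3 pred n2: n2 stop@n1
  join n4 pred n0: · stop@n0
  join n4 pred n2: n2→n1 stop@n0
  join n4 pred n3: n3→n1 stop@n0
  DF(n0)=∅
  DF(n1)={n1,n4}
  DF(n2)={n1,n3,n4}
  DF(n3)={n4}
  DF(n4)=∅

DF(n2) = ["n1", "n3", "n4"]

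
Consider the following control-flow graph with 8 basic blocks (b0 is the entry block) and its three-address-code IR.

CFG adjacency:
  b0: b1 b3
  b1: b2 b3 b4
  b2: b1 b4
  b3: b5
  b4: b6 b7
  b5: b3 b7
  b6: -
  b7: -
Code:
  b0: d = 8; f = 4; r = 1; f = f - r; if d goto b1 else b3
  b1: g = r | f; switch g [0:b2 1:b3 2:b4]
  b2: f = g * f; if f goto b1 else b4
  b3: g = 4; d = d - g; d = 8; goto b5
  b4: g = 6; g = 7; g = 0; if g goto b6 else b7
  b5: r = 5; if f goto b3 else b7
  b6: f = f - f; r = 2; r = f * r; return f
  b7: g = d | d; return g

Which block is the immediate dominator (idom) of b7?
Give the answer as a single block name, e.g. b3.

Answer: b0

Derivation:
idom tree: b1←b0 b2←b1 b3←b0 b4←b1 b5←b3 b6←b4 b7←b0
Dom at joins:
  b1: preds {b0,b2}: {b0} ∩ {b0,b1,b2} = {b0}; idom=b0
  b3: preds {b0,b1,b5}: {b0} ∩ {b0,b1} ∩ {b0,b3,b5} = {b0}; idom=b0
  b4: preds {b1,b2}: {b0,b1} ∩ {b0,b1,b2} = {b0,b1}; idom=b1
  b7: preds {b4,b5}: {b0,b1,b4} ∩ {b0,b3,b5} = {b0}; idom=b0

idom(b7) = b0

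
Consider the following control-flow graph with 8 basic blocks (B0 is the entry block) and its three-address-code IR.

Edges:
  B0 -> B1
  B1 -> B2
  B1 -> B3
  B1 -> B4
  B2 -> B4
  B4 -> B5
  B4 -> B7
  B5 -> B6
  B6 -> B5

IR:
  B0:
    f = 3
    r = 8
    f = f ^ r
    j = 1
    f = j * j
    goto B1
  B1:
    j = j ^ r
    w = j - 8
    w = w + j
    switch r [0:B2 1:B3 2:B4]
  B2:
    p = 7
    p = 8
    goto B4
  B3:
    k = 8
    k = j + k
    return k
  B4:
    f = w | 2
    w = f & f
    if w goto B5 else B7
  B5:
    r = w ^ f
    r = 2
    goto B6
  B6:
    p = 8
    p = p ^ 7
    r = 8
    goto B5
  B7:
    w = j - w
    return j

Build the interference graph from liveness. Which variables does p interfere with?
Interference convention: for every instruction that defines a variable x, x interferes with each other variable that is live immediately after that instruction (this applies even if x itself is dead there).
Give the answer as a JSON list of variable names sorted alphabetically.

Answer: ["f", "j", "w"]

Derivation:
Block summaries:
  B0: {f,j,r} / ∅
  B1: {j,w} / {j,r}
  B2: {p} / ∅
  B3: {k} / {j}
  B4: {f,w} / {w}
  B5: {r} / {f,w}
  B6: {p,r} / ∅
  B7: {w} / {j,w}

Live sets:
  live B0: ∅→{j,r}
  live B1: {j,r}→{j,w}
  live B2: {j,w}→{j,w}
  live B3: {j}→∅
  live B4: {j,w}→{f,j,w}
  live B5: {f,w}→{f,w}
  live B6: {f,w}→{f,w}
  live B7: {j,w}→∅

Interference:
  f: {j,p,r,w}
  j: {f,k,p,r,w}
  k: {j}
  p: {f,j,w}
  r: {f,j,w}
  w: {f,j,p,r}

N(p) = ["f", "j", "w"]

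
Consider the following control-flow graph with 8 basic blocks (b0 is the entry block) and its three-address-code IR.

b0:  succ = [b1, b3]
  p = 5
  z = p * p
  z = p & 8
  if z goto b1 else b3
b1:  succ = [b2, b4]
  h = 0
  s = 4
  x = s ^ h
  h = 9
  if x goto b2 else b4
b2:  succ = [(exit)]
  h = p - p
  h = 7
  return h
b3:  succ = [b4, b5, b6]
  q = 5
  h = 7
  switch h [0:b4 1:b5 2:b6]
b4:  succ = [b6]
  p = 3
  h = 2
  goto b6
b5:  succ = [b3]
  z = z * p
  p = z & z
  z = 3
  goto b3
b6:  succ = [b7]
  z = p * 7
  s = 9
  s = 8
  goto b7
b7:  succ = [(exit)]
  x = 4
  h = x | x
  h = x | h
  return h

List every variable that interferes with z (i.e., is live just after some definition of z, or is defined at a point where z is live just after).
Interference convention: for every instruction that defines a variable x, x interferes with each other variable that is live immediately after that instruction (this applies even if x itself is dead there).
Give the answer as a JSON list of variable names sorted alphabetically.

def/use:
  b0: {p,z} / ∅
  b1: {h,s,x} / ∅
  b2: {h} / {p}
  b3: {h,q} / ∅
  b4: {h,p} / ∅
  b5: {p,z} / {p,z}
  b6: {s,z} / {p}
  b7: {h,x} / ∅

Liveness:
  b0: in=∅ out={p,z}
  b1: in={p} out={p}
  b2: in={p} out=∅
  b3: in={p,z} out={p,z}
  b4: in=∅ out={p}
  b5: in={p,z} out={p,z}
  b6: in={p} out=∅
  b7: in=∅ out=∅

Interference:
  h↔{p,s,x,z}
  p↔{h,q,s,x,z}
  q↔{p,z}
  s↔{h,p}
  x↔{h,p}
  z↔{h,p,q}

N(z) = ["h", "p", "q"]

Answer: ["h", "p", "q"]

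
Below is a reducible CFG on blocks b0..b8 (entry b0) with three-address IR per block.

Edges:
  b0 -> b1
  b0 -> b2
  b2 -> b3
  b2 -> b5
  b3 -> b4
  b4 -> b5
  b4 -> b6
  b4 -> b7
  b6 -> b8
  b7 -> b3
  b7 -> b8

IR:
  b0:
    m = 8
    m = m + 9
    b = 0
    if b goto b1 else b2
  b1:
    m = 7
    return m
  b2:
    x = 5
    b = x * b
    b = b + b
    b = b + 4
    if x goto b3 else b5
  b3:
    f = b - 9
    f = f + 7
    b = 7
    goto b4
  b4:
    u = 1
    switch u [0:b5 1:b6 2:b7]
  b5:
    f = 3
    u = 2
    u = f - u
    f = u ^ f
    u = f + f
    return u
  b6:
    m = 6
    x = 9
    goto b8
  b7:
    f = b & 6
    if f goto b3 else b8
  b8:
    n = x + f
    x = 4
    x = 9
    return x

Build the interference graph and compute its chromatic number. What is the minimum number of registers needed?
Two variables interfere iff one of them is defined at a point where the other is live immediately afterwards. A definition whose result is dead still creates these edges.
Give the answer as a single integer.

Per-block:
  b0: def={b,m} ue=∅
  b1: def={m} ue=∅
  b2: def={b,x} ue={b}
  b3: def={b,f} ue={b}
  b4: def={u} ue=∅
  b5: def={f,u} ue=∅
  b6: def={m,x} ue=∅
  b7: def={f} ue={b}
  b8: def={n,x} ue={f,x}

Backward fixpoint:
  b0: in=∅ out={b}
  b1: in=∅ out=∅
  b2: in={b} out={b,x}
  b3: in={b,x} out={b,f,x}
  b4: in={b,f,x} out={b,f,x}
  b5: in=∅ out=∅
  b6: in={f} out={f,x}
  b7: in={b,x} out={b,f,x}
  b8: in={f,x} out=∅

Interference:
  b — {f,u,x}
  f — {b,m,u,x}
  m — {f}
  n — ∅
  u — {b,f,x}
  x — {b,f,u}

Colouring:
  clique {b,f,u,x} ⇒ need ≥ 4
  4-colouring: r0={f,n}  r1={b,m}  r2={u}  r3={x}
  χ = 4

Answer: 4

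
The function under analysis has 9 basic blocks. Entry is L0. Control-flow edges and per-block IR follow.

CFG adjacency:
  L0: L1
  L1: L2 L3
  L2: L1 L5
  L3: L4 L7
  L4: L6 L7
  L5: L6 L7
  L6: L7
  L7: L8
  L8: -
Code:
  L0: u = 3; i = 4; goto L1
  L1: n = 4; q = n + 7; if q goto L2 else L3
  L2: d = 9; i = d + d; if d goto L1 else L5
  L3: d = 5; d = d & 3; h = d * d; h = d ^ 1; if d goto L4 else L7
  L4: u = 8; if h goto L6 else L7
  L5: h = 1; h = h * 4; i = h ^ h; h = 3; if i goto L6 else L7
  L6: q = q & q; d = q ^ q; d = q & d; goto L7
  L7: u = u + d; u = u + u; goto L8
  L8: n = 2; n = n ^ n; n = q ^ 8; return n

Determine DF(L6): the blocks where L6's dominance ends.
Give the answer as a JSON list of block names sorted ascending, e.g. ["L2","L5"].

Answer: ["L7"]

Derivation:
idom tree: L1←L0 L2←L1 L3←L1 L4←L3 L5←L2 L6←L1 L7←L1 L8←L7
Dom∩ at merges:
  L1: preds {L0,L2}: {L0} ∩ {L0,L1,L2} = {L0}; idom=L0
  L6: preds {L4,L5}: {L0,L1,L3,L4} ∩ {L0,L1,L2,L5} = {L0,L1}; idom=L1
  L7: preds {L3,L4,L5,L6}: {L0,L1,L3} ∩ {L0,L1,L3,L4} ∩ {L0,L1,L2,L5} ∩ {L0,L1,L6} = {L0,L1}; idom=L1

DF derivation:
  join L1 pred L0: · stop@L0
  join L1 pred L2: L2→L1 stop@L0
  join L6 pred L4: L4→L3 stop@L1
  join L6 pred L5: L5→L2 stop@L1
  join L7 pred L3: L3 stop@L1
  join L7 pred L4: L4→L3 stop@L1
  join L7 pred L5: L5→L2 stop@L1
  join L7 pred L6: L6 stop@L1
  L0: DF=∅
  L1: DF={L1}
  L2: DF={L1,L6,L7}
  L3: DF={L6,L7}
  L4: DF={L6,L7}
  L5: DF={L6,L7}
  L6: DF={L7}
  L7: DF=∅
  L8: DF=∅

DF(L6) = ["L7"]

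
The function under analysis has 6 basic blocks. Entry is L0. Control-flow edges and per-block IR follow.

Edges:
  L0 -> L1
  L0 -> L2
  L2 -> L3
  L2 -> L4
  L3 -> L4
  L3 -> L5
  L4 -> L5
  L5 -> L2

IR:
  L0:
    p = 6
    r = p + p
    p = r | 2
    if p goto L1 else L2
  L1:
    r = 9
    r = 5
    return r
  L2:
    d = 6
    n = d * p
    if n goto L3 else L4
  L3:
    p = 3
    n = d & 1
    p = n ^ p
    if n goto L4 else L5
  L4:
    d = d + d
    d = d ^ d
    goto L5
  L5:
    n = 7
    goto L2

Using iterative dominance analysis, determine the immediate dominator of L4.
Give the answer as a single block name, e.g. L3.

idom tree: L1←L0 L2←L0 L3←L2 L4←L2 L5←L2
Dom at joins:
  L2: preds {L0,L5}: {L0} ∩ {L0,L2,L5} = {L0}; idom=L0
  L4: preds {L2,L3}: {L0,L2} ∩ {L0,L2,L3} = {L0,L2}; idom=L2
  L5: preds {L3,L4}: {L0,L2,L3} ∩ {L0,L2,L4} = {L0,L2}; idom=L2

idom(L4) = L2

Answer: L2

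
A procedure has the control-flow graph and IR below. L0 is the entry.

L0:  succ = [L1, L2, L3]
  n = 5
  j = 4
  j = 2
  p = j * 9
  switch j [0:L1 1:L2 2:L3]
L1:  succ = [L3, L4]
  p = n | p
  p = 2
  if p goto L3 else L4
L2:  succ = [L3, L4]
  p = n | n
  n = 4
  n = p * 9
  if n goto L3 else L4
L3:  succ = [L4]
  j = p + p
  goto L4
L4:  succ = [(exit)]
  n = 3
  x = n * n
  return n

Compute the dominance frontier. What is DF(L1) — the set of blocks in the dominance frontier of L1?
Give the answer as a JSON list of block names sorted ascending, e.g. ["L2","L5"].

idom tree: L1←L0 L2←L0 L3←L0 L4←L0
Join-block Dom:
  L3: preds {L0,L1,L2}: {L0} ∩ {L0,L1} ∩ {L0,L2} = {L0}; idom=L0
  L4: preds {L1,L2,L3}: {L0,L1} ∩ {L0,L2} ∩ {L0,L3} = {L0}; idom=L0

DF walk-up:
  L3←L0: walk · to L0
  L3←L1: walk L1 to L0
  L3←L2: walk L2 to L0
  L4←L1: walk L1 to L0
  L4←L2: walk L2 to L0
  L4←L3: walk L3 to L0
  L0 → ∅
  L1 → {L3,L4}
  L2 → {L3,L4}
  L3 → {L4}
  L4 → ∅

DF(L1) = ["L3", "L4"]

Answer: ["L3", "L4"]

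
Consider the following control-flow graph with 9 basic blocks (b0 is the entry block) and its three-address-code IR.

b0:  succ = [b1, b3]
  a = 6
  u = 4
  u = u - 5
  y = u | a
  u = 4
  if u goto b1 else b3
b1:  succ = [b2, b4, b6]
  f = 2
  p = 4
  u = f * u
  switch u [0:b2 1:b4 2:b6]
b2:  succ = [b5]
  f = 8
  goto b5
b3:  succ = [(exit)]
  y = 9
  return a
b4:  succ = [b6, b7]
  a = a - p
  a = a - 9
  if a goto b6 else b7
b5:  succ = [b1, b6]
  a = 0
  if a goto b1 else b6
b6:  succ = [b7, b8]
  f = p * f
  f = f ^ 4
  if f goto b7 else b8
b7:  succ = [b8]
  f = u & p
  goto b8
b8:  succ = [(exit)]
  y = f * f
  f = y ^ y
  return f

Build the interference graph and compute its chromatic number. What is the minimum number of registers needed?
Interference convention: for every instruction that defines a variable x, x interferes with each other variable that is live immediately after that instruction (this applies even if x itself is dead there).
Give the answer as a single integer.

Per-block:
  b0: {a,u,y} / ∅
  b1: {f,p,u} / {u}
  b2: {f} / ∅
  b3: {y} / {a}
  b4: {a} / {a,p}
  b5: {a} / ∅
  b6: {f} / {f,p}
  b7: {f} / {p,u}
  b8: {f,y} / {f}

Liveness:
  b0: in=∅ out={a,u}
  b1: in={a,u} out={a,f,p,u}
  b2: in={p,u} out={f,p,u}
  b3: in={a} out=∅
  b4: in={a,f,p,u} out={f,p,u}
  b5: in={f,p,u} out={a,f,p,u}
  b6: in={f,p,u} out={f,p,u}
  b7: in={p,u} out={f}
  b8: in={f} out=∅

Interfere edges:
  a↔{f,p,u,y}
  f↔{a,p,u}
  p↔{a,f,u}
  u↔{a,f,p}
  y↔{a}

Registers:
  clique {a,f,p,u} ⇒ need ≥ 4
  4-colouring: c0={a}  c1={f,y}  c2={p}  c3={u}
  χ = 4

Answer: 4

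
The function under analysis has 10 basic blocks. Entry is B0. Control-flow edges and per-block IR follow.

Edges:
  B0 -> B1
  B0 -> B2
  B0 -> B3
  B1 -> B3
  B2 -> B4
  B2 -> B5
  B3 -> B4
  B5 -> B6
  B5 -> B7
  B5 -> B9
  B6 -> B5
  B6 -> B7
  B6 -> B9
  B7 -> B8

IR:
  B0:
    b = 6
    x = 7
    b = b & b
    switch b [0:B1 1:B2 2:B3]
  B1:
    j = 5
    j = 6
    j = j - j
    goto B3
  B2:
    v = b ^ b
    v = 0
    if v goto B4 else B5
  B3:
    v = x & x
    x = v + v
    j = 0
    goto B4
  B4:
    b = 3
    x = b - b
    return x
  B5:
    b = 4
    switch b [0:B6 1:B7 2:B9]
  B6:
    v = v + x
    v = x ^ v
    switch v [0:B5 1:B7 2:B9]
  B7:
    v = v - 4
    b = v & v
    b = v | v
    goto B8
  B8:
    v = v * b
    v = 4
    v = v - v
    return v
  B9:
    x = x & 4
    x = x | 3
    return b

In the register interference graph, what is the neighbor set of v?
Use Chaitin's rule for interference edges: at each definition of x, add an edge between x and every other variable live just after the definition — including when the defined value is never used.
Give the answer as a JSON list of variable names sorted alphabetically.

Answer: ["b", "x"]

Derivation:
Block summaries:
  B0: {b,x} / ∅
  B1: {j} / ∅
  B2: {v} / {b}
  B3: {j,v,x} / {x}
  B4: {b,x} / ∅
  B5: {b} / ∅
  B6: {v} / {v,x}
  B7: {b,v} / {v}
  B8: {v} / {b,v}
  B9: {x} / {b,x}

Live sets:
  live B0: ∅→{b,x}
  live B1: {x}→{x}
  live B2: {b,x}→{v,x}
  live B3: {x}→∅
  live B4: ∅→∅
  live B5: {v,x}→{b,v,x}
  live B6: {b,v,x}→{b,v,x}
  live B7: {v}→{b,v}
  live B8: {b,v}→∅
  live B9: {b,x}→∅

Interfere edges:
  b↔{v,x}
  j↔{x}
  v↔{b,x}
  x↔{b,j,v}

N(v) = ["b", "x"]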